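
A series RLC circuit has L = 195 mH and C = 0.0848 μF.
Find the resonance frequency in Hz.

Step 1 — Resonance condition Im(Z)=0 gives ω₀ = 1/√(LC).
Step 2 — ω₀ = 1/√(0.195·8.48e-08) = 7777 rad/s.
Step 3 — f₀ = ω₀/(2π) = 1238 Hz.

f₀ = 1238 Hz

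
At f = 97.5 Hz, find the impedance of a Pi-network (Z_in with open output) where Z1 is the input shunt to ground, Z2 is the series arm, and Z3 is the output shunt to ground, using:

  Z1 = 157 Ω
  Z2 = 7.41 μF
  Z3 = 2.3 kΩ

Step 1 — Angular frequency: ω = 2π·f = 2π·97.5 = 612.6 rad/s.
Step 2 — Component impedances:
  Z1: Z = R = 157 Ω
  Z2: Z = 1/(jωC) = -j/(ω·C) = 0 - j220.3 Ω
  Z3: Z = R = 2300 Ω
Step 3 — With open output, the series arm Z2 and the output shunt Z3 appear in series to ground: Z2 + Z3 = 2300 - j220.3 Ω.
Step 4 — Parallel with input shunt Z1: Z_in = Z1 || (Z2 + Z3) = 147 - j0.8923 Ω = 147.1∠-0.3° Ω.

Z = 147 - j0.8923 Ω = 147.1∠-0.3° Ω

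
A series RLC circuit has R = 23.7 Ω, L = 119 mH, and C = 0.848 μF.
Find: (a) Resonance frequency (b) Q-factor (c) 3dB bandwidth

Step 1 — Resonance condition Im(Z)=0 gives ω₀ = 1/√(LC).
Step 2 — ω₀ = 1/√(0.119·8.48e-07) = 3148 rad/s.
Step 3 — f₀ = ω₀/(2π) = 501 Hz.
Step 4 — Series Q: Q = ω₀L/R = 3148·0.119/23.7 = 15.81.
Step 5 — 3dB bandwidth: Δω = ω₀/Q = 199.2 rad/s; BW = Δω/(2π) = 31.7 Hz.

(a) f₀ = 501 Hz  (b) Q = 15.81  (c) BW = 31.7 Hz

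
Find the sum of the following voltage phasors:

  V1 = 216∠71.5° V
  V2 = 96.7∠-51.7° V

Step 1 — Convert each phasor to rectangular form:
  V1 = 216·(cos(71.5°) + j·sin(71.5°)) = 68.54 + j204.8 V
  V2 = 96.7·(cos(-51.7°) + j·sin(-51.7°)) = 59.93 - j75.89 V
Step 2 — Sum components: V_total = 128.5 + j129 V.
Step 3 — Convert to polar: |V_total| = 182 V, ∠V_total = 45.1°.

V_total = 182∠45.1° V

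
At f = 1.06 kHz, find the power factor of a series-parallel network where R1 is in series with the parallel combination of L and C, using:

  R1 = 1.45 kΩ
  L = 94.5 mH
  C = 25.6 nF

Step 1 — Angular frequency: ω = 2π·f = 2π·1060 = 6660 rad/s.
Step 2 — Component impedances:
  R1: Z = R = 1450 Ω
  L: Z = jωL = j·6660·0.0945 = 0 + j629.4 Ω
  C: Z = 1/(jωC) = -j/(ω·C) = 0 - j5865 Ω
Step 3 — Parallel branch: L || C = 1/(1/L + 1/C) = 0 + j705 Ω.
Step 4 — Series with R1: Z_total = R1 + (L || C) = 1450 + j705 Ω = 1612∠25.9° Ω.
Step 5 — Power factor: PF = cos(φ) = Re(Z)/|Z| = 1450/1612.3 = 0.8993.
Step 6 — Type: Im(Z) = 705 ⇒ lagging (phase φ = 25.9°).

PF = 0.8993 (lagging, φ = 25.9°)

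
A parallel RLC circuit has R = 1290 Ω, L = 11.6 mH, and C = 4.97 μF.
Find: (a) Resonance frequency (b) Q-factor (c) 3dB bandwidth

Step 1 — Resonance: ω₀ = 1/√(LC) = 1/√(0.0116·4.97e-06) = 4165 rad/s.
Step 2 — f₀ = ω₀/(2π) = 662.8 Hz.
Step 3 — Parallel Q: Q = R/(ω₀L) = 1290/(4165·0.0116) = 26.7.
Step 4 — Bandwidth: Δω = ω₀/Q = 156 rad/s; BW = Δω/(2π) = 24.82 Hz.

(a) f₀ = 662.8 Hz  (b) Q = 26.7  (c) BW = 24.82 Hz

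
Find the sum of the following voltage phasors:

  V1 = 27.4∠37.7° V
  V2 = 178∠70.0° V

Step 1 — Convert each phasor to rectangular form:
  V1 = 27.4·(cos(37.7°) + j·sin(37.7°)) = 21.68 + j16.76 V
  V2 = 178·(cos(70.0°) + j·sin(70.0°)) = 60.88 + j167.3 V
Step 2 — Sum components: V_total = 82.56 + j184 V.
Step 3 — Convert to polar: |V_total| = 201.7 V, ∠V_total = 65.8°.

V_total = 201.7∠65.8° V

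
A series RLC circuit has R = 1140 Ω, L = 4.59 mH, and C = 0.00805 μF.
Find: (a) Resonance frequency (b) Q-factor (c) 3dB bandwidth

Step 1 — Resonance: ω₀ = 1/√(LC) = 1/√(0.00459·8.05e-09) = 1.645e+05 rad/s.
Step 2 — f₀ = ω₀/(2π) = 2.618e+04 Hz.
Step 3 — Series Q: Q = ω₀L/R = 1.645e+05·0.00459/1140 = 0.6624.
Step 4 — Bandwidth: Δω = ω₀/Q = 2.484e+05 rad/s; BW = Δω/(2π) = 3.953e+04 Hz.

(a) f₀ = 2.618e+04 Hz  (b) Q = 0.6624  (c) BW = 3.953e+04 Hz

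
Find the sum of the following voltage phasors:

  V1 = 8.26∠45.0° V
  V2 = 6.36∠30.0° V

Step 1 — Convert each phasor to rectangular form:
  V1 = 8.26·(cos(45.0°) + j·sin(45.0°)) = 5.841 + j5.841 V
  V2 = 6.36·(cos(30.0°) + j·sin(30.0°)) = 5.508 + j3.18 V
Step 2 — Sum components: V_total = 11.35 + j9.021 V.
Step 3 — Convert to polar: |V_total| = 14.5 V, ∠V_total = 38.5°.

V_total = 14.5∠38.5° V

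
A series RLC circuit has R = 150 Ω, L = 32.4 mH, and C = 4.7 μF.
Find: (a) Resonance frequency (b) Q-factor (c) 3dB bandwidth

Step 1 — Resonance: ω₀ = 1/√(LC) = 1/√(0.0324·4.7e-06) = 2563 rad/s.
Step 2 — f₀ = ω₀/(2π) = 407.8 Hz.
Step 3 — Series Q: Q = ω₀L/R = 2563·0.0324/150 = 0.5535.
Step 4 — Bandwidth: Δω = ω₀/Q = 4630 rad/s; BW = Δω/(2π) = 736.8 Hz.

(a) f₀ = 407.8 Hz  (b) Q = 0.5535  (c) BW = 736.8 Hz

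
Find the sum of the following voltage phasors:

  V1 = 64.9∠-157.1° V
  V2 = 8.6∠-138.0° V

Step 1 — Convert each phasor to rectangular form:
  V1 = 64.9·(cos(-157.1°) + j·sin(-157.1°)) = -59.78 - j25.25 V
  V2 = 8.6·(cos(-138.0°) + j·sin(-138.0°)) = -6.391 - j5.755 V
Step 2 — Sum components: V_total = -66.18 - j31.01 V.
Step 3 — Convert to polar: |V_total| = 73.08 V, ∠V_total = -154.9°.

V_total = 73.08∠-154.9° V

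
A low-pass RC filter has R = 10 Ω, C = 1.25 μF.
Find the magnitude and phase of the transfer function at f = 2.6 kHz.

Step 1 — Angular frequency: ω = 2π·2600 = 1.634e+04 rad/s.
Step 2 — Transfer function: H(jω) = 1/(1 + jωRC).
Step 3 — Denominator: 1 + jωRC = 1 + j·1.634e+04·10·1.25e-06 = 1 + j0.2042.
Step 4 — H = 0.96 - j0.196.
Step 5 — Magnitude: |H| = 0.9798 (-0.2 dB); phase: φ = -11.5°.

|H| = 0.9798 (-0.2 dB), φ = -11.5°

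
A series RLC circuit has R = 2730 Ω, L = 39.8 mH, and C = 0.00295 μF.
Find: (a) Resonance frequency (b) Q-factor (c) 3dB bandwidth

Step 1 — Resonance: ω₀ = 1/√(LC) = 1/√(0.0398·2.95e-09) = 9.229e+04 rad/s.
Step 2 — f₀ = ω₀/(2π) = 1.469e+04 Hz.
Step 3 — Series Q: Q = ω₀L/R = 9.229e+04·0.0398/2730 = 1.345.
Step 4 — Bandwidth: Δω = ω₀/Q = 6.859e+04 rad/s; BW = Δω/(2π) = 1.092e+04 Hz.

(a) f₀ = 1.469e+04 Hz  (b) Q = 1.345  (c) BW = 1.092e+04 Hz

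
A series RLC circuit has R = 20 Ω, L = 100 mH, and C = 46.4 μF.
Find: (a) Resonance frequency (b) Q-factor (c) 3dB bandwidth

Step 1 — Resonance: ω₀ = 1/√(LC) = 1/√(0.1·4.64e-05) = 464.2 rad/s.
Step 2 — f₀ = ω₀/(2π) = 73.89 Hz.
Step 3 — Series Q: Q = ω₀L/R = 464.2·0.1/20 = 2.321.
Step 4 — Bandwidth: Δω = ω₀/Q = 200 rad/s; BW = Δω/(2π) = 31.83 Hz.

(a) f₀ = 73.89 Hz  (b) Q = 2.321  (c) BW = 31.83 Hz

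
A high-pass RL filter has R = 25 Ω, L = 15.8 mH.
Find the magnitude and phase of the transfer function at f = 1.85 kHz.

Step 1 — Angular frequency: ω = 2π·1850 = 1.162e+04 rad/s.
Step 2 — Transfer function: H(jω) = jωL/(R + jωL).
Step 3 — Numerator jωL = j·183.7; denominator R + jωL = 25 + j183.7.
Step 4 — H = 0.9818 + j0.1336.
Step 5 — Magnitude: |H| = 0.9909 (-0.1 dB); phase: φ = 7.8°.

|H| = 0.9909 (-0.1 dB), φ = 7.8°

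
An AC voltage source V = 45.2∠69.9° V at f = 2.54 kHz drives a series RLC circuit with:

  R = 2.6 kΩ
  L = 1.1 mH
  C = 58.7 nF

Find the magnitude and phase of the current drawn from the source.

Step 1 — Angular frequency: ω = 2π·f = 2π·2540 = 1.596e+04 rad/s.
Step 2 — Component impedances:
  R: Z = R = 2600 Ω
  L: Z = jωL = j·1.596e+04·0.0011 = 0 + j17.56 Ω
  C: Z = 1/(jωC) = -j/(ω·C) = 0 - j1067 Ω
Step 3 — Series combination: Z_total = R + L + C = 2600 - j1050 Ω = 2804∠-22.0° Ω.
Step 4 — Source phasor: V = 45.2∠69.9° V = 15.53 + j42.45 V.
Step 5 — Ohm's law: I = V / Z_total = (15.53 + j42.45) / (2600 - j1050) = -0.0005314 + j0.01611 A.
Step 6 — Convert to polar: |I| = 0.01612 A, ∠I = 91.9°.

I = 0.01612∠91.9° A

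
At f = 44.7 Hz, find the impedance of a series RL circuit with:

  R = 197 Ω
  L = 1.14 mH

Step 1 — Angular frequency: ω = 2π·f = 2π·44.7 = 280.9 rad/s.
Step 2 — Component impedances:
  R: Z = R = 197 Ω
  L: Z = jωL = j·280.9·0.00114 = 0 + j0.3202 Ω
Step 3 — Series combination: Z_total = R + L = 197 + j0.3202 Ω = 197∠0.1° Ω.

Z = 197 + j0.3202 Ω = 197∠0.1° Ω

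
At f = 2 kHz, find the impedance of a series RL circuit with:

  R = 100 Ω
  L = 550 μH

Step 1 — Angular frequency: ω = 2π·f = 2π·2000 = 1.257e+04 rad/s.
Step 2 — Component impedances:
  R: Z = R = 100 Ω
  L: Z = jωL = j·1.257e+04·0.00055 = 0 + j6.912 Ω
Step 3 — Series combination: Z_total = R + L = 100 + j6.912 Ω = 100.2∠4.0° Ω.

Z = 100 + j6.912 Ω = 100.2∠4.0° Ω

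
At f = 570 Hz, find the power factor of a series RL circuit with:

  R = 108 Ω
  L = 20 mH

Step 1 — Angular frequency: ω = 2π·f = 2π·570 = 3581 rad/s.
Step 2 — Component impedances:
  R: Z = R = 108 Ω
  L: Z = jωL = j·3581·0.02 = 0 + j71.63 Ω
Step 3 — Series combination: Z_total = R + L = 108 + j71.63 Ω = 129.6∠33.6° Ω.
Step 4 — Power factor: PF = cos(φ) = Re(Z)/|Z| = 108/129.59 = 0.8334.
Step 5 — Type: Im(Z) = 71.63 ⇒ lagging (phase φ = 33.6°).

PF = 0.8334 (lagging, φ = 33.6°)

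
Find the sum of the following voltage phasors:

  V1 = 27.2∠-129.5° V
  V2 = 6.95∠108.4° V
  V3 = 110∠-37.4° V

Step 1 — Convert each phasor to rectangular form:
  V1 = 27.2·(cos(-129.5°) + j·sin(-129.5°)) = -17.3 - j20.99 V
  V2 = 6.95·(cos(108.4°) + j·sin(108.4°)) = -2.194 + j6.595 V
  V3 = 110·(cos(-37.4°) + j·sin(-37.4°)) = 87.39 - j66.81 V
Step 2 — Sum components: V_total = 67.89 - j81.2 V.
Step 3 — Convert to polar: |V_total| = 105.8 V, ∠V_total = -50.1°.

V_total = 105.8∠-50.1° V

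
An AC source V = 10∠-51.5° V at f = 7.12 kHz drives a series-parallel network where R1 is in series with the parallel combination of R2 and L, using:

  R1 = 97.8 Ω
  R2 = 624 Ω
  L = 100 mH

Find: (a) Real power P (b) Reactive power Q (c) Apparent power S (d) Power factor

Step 1 — Angular frequency: ω = 2π·f = 2π·7120 = 4.474e+04 rad/s.
Step 2 — Component impedances:
  R1: Z = R = 97.8 Ω
  R2: Z = R = 624 Ω
  L: Z = jωL = j·4.474e+04·0.1 = 0 + j4474 Ω
Step 3 — Parallel branch: R2 || L = 1/(1/R2 + 1/L) = 612.1 + j85.38 Ω.
Step 4 — Series with R1: Z_total = R1 + (R2 || L) = 709.9 + j85.38 Ω = 715∠6.9° Ω.
Step 5 — Source phasor: V = 10∠-51.5° V = 6.225 - j7.826 V.
Step 6 — Current: I = V / Z = 0.007337 - j0.01191 A = 0.01399∠-58.4° A.
Step 7 — Complex power: S = V·I* = 0.1389 + j0.0167 VA.
Step 8 — Real power: P = Re(S) = 0.1389 W.
Step 9 — Reactive power: Q = Im(S) = 0.0167 VAR.
Step 10 — Apparent power: |S| = 0.1399 VA.
Step 11 — Power factor: PF = P/|S| = 0.9928 (lagging).

(a) P = 0.1389 W  (b) Q = 0.0167 VAR  (c) S = 0.1399 VA  (d) PF = 0.9928 (lagging)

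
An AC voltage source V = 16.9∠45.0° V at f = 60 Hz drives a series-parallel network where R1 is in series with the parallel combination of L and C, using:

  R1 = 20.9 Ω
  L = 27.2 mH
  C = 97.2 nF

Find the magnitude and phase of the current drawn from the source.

Step 1 — Angular frequency: ω = 2π·f = 2π·60 = 377 rad/s.
Step 2 — Component impedances:
  R1: Z = R = 20.9 Ω
  L: Z = jωL = j·377·0.0272 = 0 + j10.25 Ω
  C: Z = 1/(jωC) = -j/(ω·C) = 0 - j2.729e+04 Ω
Step 3 — Parallel branch: L || C = 1/(1/L + 1/C) = 0 + j10.26 Ω.
Step 4 — Series with R1: Z_total = R1 + (L || C) = 20.9 + j10.26 Ω = 23.28∠26.1° Ω.
Step 5 — Source phasor: V = 16.9∠45.0° V = 11.95 + j11.95 V.
Step 6 — Ohm's law: I = V / Z_total = (11.95 + j11.95) / (20.9 + j10.26) = 0.6869 + j0.2346 A.
Step 7 — Convert to polar: |I| = 0.7259 A, ∠I = 18.9°.

I = 0.7259∠18.9° A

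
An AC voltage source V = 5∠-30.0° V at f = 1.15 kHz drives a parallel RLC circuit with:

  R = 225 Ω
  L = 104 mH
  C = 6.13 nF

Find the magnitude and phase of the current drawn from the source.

Step 1 — Angular frequency: ω = 2π·f = 2π·1150 = 7226 rad/s.
Step 2 — Component impedances:
  R: Z = R = 225 Ω
  L: Z = jωL = j·7226·0.104 = 0 + j751.5 Ω
  C: Z = 1/(jωC) = -j/(ω·C) = 0 - j2.258e+04 Ω
Step 3 — Parallel combination: 1/Z_total = 1/R + 1/L + 1/C; Z_total = 207.6 + j60.09 Ω = 216.1∠16.1° Ω.
Step 4 — Source phasor: V = 5∠-30.0° V = 4.33 - j2.5 V.
Step 5 — Ohm's law: I = V / Z_total = (4.33 - j2.5) / (207.6 + j60.09) = 0.01603 - j0.01668 A.
Step 6 — Convert to polar: |I| = 0.02313 A, ∠I = -46.1°.

I = 0.02313∠-46.1° A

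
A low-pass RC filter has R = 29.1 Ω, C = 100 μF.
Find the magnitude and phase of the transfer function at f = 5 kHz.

Step 1 — Angular frequency: ω = 2π·5000 = 3.142e+04 rad/s.
Step 2 — Transfer function: H(jω) = 1/(1 + jωRC).
Step 3 — Denominator: 1 + jωRC = 1 + j·3.142e+04·29.1·0.0001 = 1 + j91.42.
Step 4 — H = 0.0001196 - j0.01094.
Step 5 — Magnitude: |H| = 0.01094 (-39.2 dB); phase: φ = -89.4°.

|H| = 0.01094 (-39.2 dB), φ = -89.4°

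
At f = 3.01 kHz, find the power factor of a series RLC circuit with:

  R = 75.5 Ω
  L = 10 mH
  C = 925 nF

Step 1 — Angular frequency: ω = 2π·f = 2π·3010 = 1.891e+04 rad/s.
Step 2 — Component impedances:
  R: Z = R = 75.5 Ω
  L: Z = jωL = j·1.891e+04·0.01 = 0 + j189.1 Ω
  C: Z = 1/(jωC) = -j/(ω·C) = 0 - j57.16 Ω
Step 3 — Series combination: Z_total = R + L + C = 75.5 + j132 Ω = 152∠60.2° Ω.
Step 4 — Power factor: PF = cos(φ) = Re(Z)/|Z| = 75.5/152.03 = 0.4966.
Step 5 — Type: Im(Z) = 132 ⇒ lagging (phase φ = 60.2°).

PF = 0.4966 (lagging, φ = 60.2°)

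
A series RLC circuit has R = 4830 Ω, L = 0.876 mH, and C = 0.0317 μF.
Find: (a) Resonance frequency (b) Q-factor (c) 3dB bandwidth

Step 1 — Resonance: ω₀ = 1/√(LC) = 1/√(0.000876·3.17e-08) = 1.898e+05 rad/s.
Step 2 — f₀ = ω₀/(2π) = 3.02e+04 Hz.
Step 3 — Series Q: Q = ω₀L/R = 1.898e+05·0.000876/4830 = 0.03442.
Step 4 — Bandwidth: Δω = ω₀/Q = 5.514e+06 rad/s; BW = Δω/(2π) = 8.775e+05 Hz.

(a) f₀ = 3.02e+04 Hz  (b) Q = 0.03442  (c) BW = 8.775e+05 Hz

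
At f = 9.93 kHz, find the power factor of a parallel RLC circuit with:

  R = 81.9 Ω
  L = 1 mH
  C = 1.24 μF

Step 1 — Angular frequency: ω = 2π·f = 2π·9930 = 6.239e+04 rad/s.
Step 2 — Component impedances:
  R: Z = R = 81.9 Ω
  L: Z = jωL = j·6.239e+04·0.001 = 0 + j62.39 Ω
  C: Z = 1/(jωC) = -j/(ω·C) = 0 - j12.93 Ω
Step 3 — Parallel combination: 1/Z_total = 1/R + 1/L + 1/C; Z_total = 3.122 - j15.68 Ω = 15.99∠-78.7° Ω.
Step 4 — Power factor: PF = cos(φ) = Re(Z)/|Z| = 3.122/15.99 = 0.1952.
Step 5 — Type: Im(Z) = -15.68 ⇒ leading (phase φ = -78.7°).

PF = 0.1952 (leading, φ = -78.7°)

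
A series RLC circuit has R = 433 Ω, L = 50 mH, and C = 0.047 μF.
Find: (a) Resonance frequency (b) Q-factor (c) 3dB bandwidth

Step 1 — Resonance condition Im(Z)=0 gives ω₀ = 1/√(LC).
Step 2 — ω₀ = 1/√(0.05·4.7e-08) = 2.063e+04 rad/s.
Step 3 — f₀ = ω₀/(2π) = 3283 Hz.
Step 4 — Series Q: Q = ω₀L/R = 2.063e+04·0.05/433 = 2.382.
Step 5 — 3dB bandwidth: Δω = ω₀/Q = 8660 rad/s; BW = Δω/(2π) = 1378 Hz.

(a) f₀ = 3283 Hz  (b) Q = 2.382  (c) BW = 1378 Hz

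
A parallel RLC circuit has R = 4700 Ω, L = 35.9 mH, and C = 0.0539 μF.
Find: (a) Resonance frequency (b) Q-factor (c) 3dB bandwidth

Step 1 — Resonance: ω₀ = 1/√(LC) = 1/√(0.0359·5.39e-08) = 2.273e+04 rad/s.
Step 2 — f₀ = ω₀/(2π) = 3618 Hz.
Step 3 — Parallel Q: Q = R/(ω₀L) = 4700/(2.273e+04·0.0359) = 5.759.
Step 4 — Bandwidth: Δω = ω₀/Q = 3947 rad/s; BW = Δω/(2π) = 628.3 Hz.

(a) f₀ = 3618 Hz  (b) Q = 5.759  (c) BW = 628.3 Hz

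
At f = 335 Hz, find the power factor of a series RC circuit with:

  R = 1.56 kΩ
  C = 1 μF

Step 1 — Angular frequency: ω = 2π·f = 2π·335 = 2105 rad/s.
Step 2 — Component impedances:
  R: Z = R = 1560 Ω
  C: Z = 1/(jωC) = -j/(ω·C) = 0 - j475.1 Ω
Step 3 — Series combination: Z_total = R + C = 1560 - j475.1 Ω = 1631∠-16.9° Ω.
Step 4 — Power factor: PF = cos(φ) = Re(Z)/|Z| = 1560/1630.7 = 0.9566.
Step 5 — Type: Im(Z) = -475.1 ⇒ leading (phase φ = -16.9°).

PF = 0.9566 (leading, φ = -16.9°)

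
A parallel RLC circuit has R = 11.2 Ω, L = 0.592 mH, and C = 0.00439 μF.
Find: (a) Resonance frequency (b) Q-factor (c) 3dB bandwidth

Step 1 — Resonance: ω₀ = 1/√(LC) = 1/√(0.000592·4.39e-09) = 6.203e+05 rad/s.
Step 2 — f₀ = ω₀/(2π) = 9.872e+04 Hz.
Step 3 — Parallel Q: Q = R/(ω₀L) = 11.2/(6.203e+05·0.000592) = 0.0305.
Step 4 — Bandwidth: Δω = ω₀/Q = 2.034e+07 rad/s; BW = Δω/(2π) = 3.237e+06 Hz.

(a) f₀ = 9.872e+04 Hz  (b) Q = 0.0305  (c) BW = 3.237e+06 Hz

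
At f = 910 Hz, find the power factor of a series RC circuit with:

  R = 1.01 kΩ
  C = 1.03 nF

Step 1 — Angular frequency: ω = 2π·f = 2π·910 = 5718 rad/s.
Step 2 — Component impedances:
  R: Z = R = 1010 Ω
  C: Z = 1/(jωC) = -j/(ω·C) = 0 - j1.698e+05 Ω
Step 3 — Series combination: Z_total = R + C = 1010 - j1.698e+05 Ω = 1.698e+05∠-89.7° Ω.
Step 4 — Power factor: PF = cos(φ) = Re(Z)/|Z| = 1010/1.698e+05 = 0.005948.
Step 5 — Type: Im(Z) = -1.698e+05 ⇒ leading (phase φ = -89.7°).

PF = 0.005948 (leading, φ = -89.7°)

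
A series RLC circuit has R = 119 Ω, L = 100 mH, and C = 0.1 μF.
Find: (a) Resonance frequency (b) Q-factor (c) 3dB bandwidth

Step 1 — Resonance: ω₀ = 1/√(LC) = 1/√(0.1·1e-07) = 1e+04 rad/s.
Step 2 — f₀ = ω₀/(2π) = 1592 Hz.
Step 3 — Series Q: Q = ω₀L/R = 1e+04·0.1/119 = 8.403.
Step 4 — Bandwidth: Δω = ω₀/Q = 1190 rad/s; BW = Δω/(2π) = 189.4 Hz.

(a) f₀ = 1592 Hz  (b) Q = 8.403  (c) BW = 189.4 Hz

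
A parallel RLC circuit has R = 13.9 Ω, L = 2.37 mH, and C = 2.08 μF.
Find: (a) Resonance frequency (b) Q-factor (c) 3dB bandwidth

Step 1 — Resonance: ω₀ = 1/√(LC) = 1/√(0.00237·2.08e-06) = 1.424e+04 rad/s.
Step 2 — f₀ = ω₀/(2π) = 2267 Hz.
Step 3 — Parallel Q: Q = R/(ω₀L) = 13.9/(1.424e+04·0.00237) = 0.4118.
Step 4 — Bandwidth: Δω = ω₀/Q = 3.459e+04 rad/s; BW = Δω/(2π) = 5505 Hz.

(a) f₀ = 2267 Hz  (b) Q = 0.4118  (c) BW = 5505 Hz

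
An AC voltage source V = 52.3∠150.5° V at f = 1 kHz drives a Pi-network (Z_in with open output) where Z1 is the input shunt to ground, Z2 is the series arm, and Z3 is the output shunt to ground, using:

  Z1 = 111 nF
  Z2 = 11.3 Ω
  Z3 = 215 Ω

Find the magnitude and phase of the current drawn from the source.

Step 1 — Angular frequency: ω = 2π·f = 2π·1000 = 6283 rad/s.
Step 2 — Component impedances:
  Z1: Z = 1/(jωC) = -j/(ω·C) = 0 - j1434 Ω
  Z2: Z = R = 11.3 Ω
  Z3: Z = R = 215 Ω
Step 3 — With open output, the series arm Z2 and the output shunt Z3 appear in series to ground: Z2 + Z3 = 226.3 Ω.
Step 4 — Parallel with input shunt Z1: Z_in = Z1 || (Z2 + Z3) = 220.8 - j34.85 Ω = 223.5∠-9.0° Ω.
Step 5 — Source phasor: V = 52.3∠150.5° V = -45.52 + j25.75 V.
Step 6 — Ohm's law: I = V / Z_total = (-45.52 + j25.75) / (220.8 - j34.85) = -0.2191 + j0.08206 A.
Step 7 — Convert to polar: |I| = 0.234 A, ∠I = 159.5°.

I = 0.234∠159.5° A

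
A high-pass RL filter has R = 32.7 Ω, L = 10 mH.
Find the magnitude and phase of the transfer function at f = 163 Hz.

Step 1 — Angular frequency: ω = 2π·163 = 1024 rad/s.
Step 2 — Transfer function: H(jω) = jωL/(R + jωL).
Step 3 — Numerator jωL = j·10.24; denominator R + jωL = 32.7 + j10.24.
Step 4 — H = 0.08933 + j0.2852.
Step 5 — Magnitude: |H| = 0.2989 (-10.5 dB); phase: φ = 72.6°.

|H| = 0.2989 (-10.5 dB), φ = 72.6°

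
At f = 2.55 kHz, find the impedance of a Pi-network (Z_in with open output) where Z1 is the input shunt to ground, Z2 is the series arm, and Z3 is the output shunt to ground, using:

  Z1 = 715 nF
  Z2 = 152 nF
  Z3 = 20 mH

Step 1 — Angular frequency: ω = 2π·f = 2π·2550 = 1.602e+04 rad/s.
Step 2 — Component impedances:
  Z1: Z = 1/(jωC) = -j/(ω·C) = 0 - j87.29 Ω
  Z2: Z = 1/(jωC) = -j/(ω·C) = 0 - j410.6 Ω
  Z3: Z = jωL = j·1.602e+04·0.02 = 0 + j320.4 Ω
Step 3 — With open output, the series arm Z2 and the output shunt Z3 appear in series to ground: Z2 + Z3 = 0 - j90.17 Ω.
Step 4 — Parallel with input shunt Z1: Z_in = Z1 || (Z2 + Z3) = 0 - j44.35 Ω = 44.35∠-90.0° Ω.

Z = 0 - j44.35 Ω = 44.35∠-90.0° Ω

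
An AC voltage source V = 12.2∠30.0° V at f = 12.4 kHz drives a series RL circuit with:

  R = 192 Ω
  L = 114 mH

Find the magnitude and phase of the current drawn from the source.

Step 1 — Angular frequency: ω = 2π·f = 2π·1.24e+04 = 7.791e+04 rad/s.
Step 2 — Component impedances:
  R: Z = R = 192 Ω
  L: Z = jωL = j·7.791e+04·0.114 = 0 + j8882 Ω
Step 3 — Series combination: Z_total = R + L = 192 + j8882 Ω = 8884∠88.8° Ω.
Step 4 — Source phasor: V = 12.2∠30.0° V = 10.57 + j6.1 V.
Step 5 — Ohm's law: I = V / Z_total = (10.57 + j6.1) / (192 + j8882) = 0.0007122 - j0.001174 A.
Step 6 — Convert to polar: |I| = 0.001373 A, ∠I = -58.8°.

I = 0.001373∠-58.8° A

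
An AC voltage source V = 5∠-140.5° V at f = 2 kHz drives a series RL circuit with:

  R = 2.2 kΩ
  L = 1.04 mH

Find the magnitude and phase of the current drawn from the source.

Step 1 — Angular frequency: ω = 2π·f = 2π·2000 = 1.257e+04 rad/s.
Step 2 — Component impedances:
  R: Z = R = 2200 Ω
  L: Z = jωL = j·1.257e+04·0.00104 = 0 + j13.07 Ω
Step 3 — Series combination: Z_total = R + L = 2200 + j13.07 Ω = 2200∠0.3° Ω.
Step 4 — Source phasor: V = 5∠-140.5° V = -3.858 - j3.18 V.
Step 5 — Ohm's law: I = V / Z_total = (-3.858 - j3.18) / (2200 + j13.07) = -0.001762 - j0.001435 A.
Step 6 — Convert to polar: |I| = 0.002273 A, ∠I = -140.8°.

I = 0.002273∠-140.8° A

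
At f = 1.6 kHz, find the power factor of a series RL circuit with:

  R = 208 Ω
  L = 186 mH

Step 1 — Angular frequency: ω = 2π·f = 2π·1600 = 1.005e+04 rad/s.
Step 2 — Component impedances:
  R: Z = R = 208 Ω
  L: Z = jωL = j·1.005e+04·0.186 = 0 + j1870 Ω
Step 3 — Series combination: Z_total = R + L = 208 + j1870 Ω = 1881∠83.7° Ω.
Step 4 — Power factor: PF = cos(φ) = Re(Z)/|Z| = 208/1881 = 0.1106.
Step 5 — Type: Im(Z) = 1870 ⇒ lagging (phase φ = 83.7°).

PF = 0.1106 (lagging, φ = 83.7°)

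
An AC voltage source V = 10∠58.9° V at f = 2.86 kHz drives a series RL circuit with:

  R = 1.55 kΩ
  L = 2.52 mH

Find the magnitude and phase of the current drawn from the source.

Step 1 — Angular frequency: ω = 2π·f = 2π·2860 = 1.797e+04 rad/s.
Step 2 — Component impedances:
  R: Z = R = 1550 Ω
  L: Z = jωL = j·1.797e+04·0.00252 = 0 + j45.28 Ω
Step 3 — Series combination: Z_total = R + L = 1550 + j45.28 Ω = 1551∠1.7° Ω.
Step 4 — Source phasor: V = 10∠58.9° V = 5.165 + j8.563 V.
Step 5 — Ohm's law: I = V / Z_total = (5.165 + j8.563) / (1550 + j45.28) = 0.003491 + j0.005422 A.
Step 6 — Convert to polar: |I| = 0.006449 A, ∠I = 57.2°.

I = 0.006449∠57.2° A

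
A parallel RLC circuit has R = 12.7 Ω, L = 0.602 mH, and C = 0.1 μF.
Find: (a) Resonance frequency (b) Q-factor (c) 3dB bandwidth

Step 1 — Resonance: ω₀ = 1/√(LC) = 1/√(0.000602·1e-07) = 1.289e+05 rad/s.
Step 2 — f₀ = ω₀/(2π) = 2.051e+04 Hz.
Step 3 — Parallel Q: Q = R/(ω₀L) = 12.7/(1.289e+05·0.000602) = 0.1637.
Step 4 — Bandwidth: Δω = ω₀/Q = 7.874e+05 rad/s; BW = Δω/(2π) = 1.253e+05 Hz.

(a) f₀ = 2.051e+04 Hz  (b) Q = 0.1637  (c) BW = 1.253e+05 Hz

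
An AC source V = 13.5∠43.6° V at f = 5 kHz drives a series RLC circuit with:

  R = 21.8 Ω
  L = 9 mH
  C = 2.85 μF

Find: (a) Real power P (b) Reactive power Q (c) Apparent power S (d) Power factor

Step 1 — Angular frequency: ω = 2π·f = 2π·5000 = 3.142e+04 rad/s.
Step 2 — Component impedances:
  R: Z = R = 21.8 Ω
  L: Z = jωL = j·3.142e+04·0.009 = 0 + j282.7 Ω
  C: Z = 1/(jωC) = -j/(ω·C) = 0 - j11.17 Ω
Step 3 — Series combination: Z_total = R + L + C = 21.8 + j271.6 Ω = 272.4∠85.4° Ω.
Step 4 — Source phasor: V = 13.5∠43.6° V = 9.776 + j9.31 V.
Step 5 — Current: I = V / Z = 0.03693 - j0.03303 A = 0.04955∠-41.8° A.
Step 6 — Complex power: S = V·I* = 0.05352 + j0.6668 VA.
Step 7 — Real power: P = Re(S) = 0.05352 W.
Step 8 — Reactive power: Q = Im(S) = 0.6668 VAR.
Step 9 — Apparent power: |S| = 0.6689 VA.
Step 10 — Power factor: PF = P/|S| = 0.08002 (lagging).

(a) P = 0.05352 W  (b) Q = 0.6668 VAR  (c) S = 0.6689 VA  (d) PF = 0.08002 (lagging)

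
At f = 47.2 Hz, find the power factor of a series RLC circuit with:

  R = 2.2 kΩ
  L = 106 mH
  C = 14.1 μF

Step 1 — Angular frequency: ω = 2π·f = 2π·47.2 = 296.6 rad/s.
Step 2 — Component impedances:
  R: Z = R = 2200 Ω
  L: Z = jωL = j·296.6·0.106 = 0 + j31.44 Ω
  C: Z = 1/(jωC) = -j/(ω·C) = 0 - j239.1 Ω
Step 3 — Series combination: Z_total = R + L + C = 2200 - j207.7 Ω = 2210∠-5.4° Ω.
Step 4 — Power factor: PF = cos(φ) = Re(Z)/|Z| = 2200/2209.8 = 0.9956.
Step 5 — Type: Im(Z) = -207.7 ⇒ leading (phase φ = -5.4°).

PF = 0.9956 (leading, φ = -5.4°)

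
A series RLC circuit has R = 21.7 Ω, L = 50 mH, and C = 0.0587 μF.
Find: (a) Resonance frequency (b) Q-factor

Step 1 — Resonance condition Im(Z)=0 gives ω₀ = 1/√(LC).
Step 2 — ω₀ = 1/√(0.05·5.87e-08) = 1.846e+04 rad/s.
Step 3 — f₀ = ω₀/(2π) = 2938 Hz.
Step 4 — Series Q: Q = ω₀L/R = 1.846e+04·0.05/21.7 = 42.53.

(a) f₀ = 2938 Hz  (b) Q = 42.53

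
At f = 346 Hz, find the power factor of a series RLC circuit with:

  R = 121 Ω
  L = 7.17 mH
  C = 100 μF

Step 1 — Angular frequency: ω = 2π·f = 2π·346 = 2174 rad/s.
Step 2 — Component impedances:
  R: Z = R = 121 Ω
  L: Z = jωL = j·2174·0.00717 = 0 + j15.59 Ω
  C: Z = 1/(jωC) = -j/(ω·C) = 0 - j4.6 Ω
Step 3 — Series combination: Z_total = R + L + C = 121 + j10.99 Ω = 121.5∠5.2° Ω.
Step 4 — Power factor: PF = cos(φ) = Re(Z)/|Z| = 121/121.5 = 0.9959.
Step 5 — Type: Im(Z) = 10.99 ⇒ lagging (phase φ = 5.2°).

PF = 0.9959 (lagging, φ = 5.2°)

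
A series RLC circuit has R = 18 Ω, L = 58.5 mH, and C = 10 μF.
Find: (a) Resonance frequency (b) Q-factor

Step 1 — Resonance condition Im(Z)=0 gives ω₀ = 1/√(LC).
Step 2 — ω₀ = 1/√(0.0585·1e-05) = 1307 rad/s.
Step 3 — f₀ = ω₀/(2π) = 208.1 Hz.
Step 4 — Series Q: Q = ω₀L/R = 1307·0.0585/18 = 4.249.

(a) f₀ = 208.1 Hz  (b) Q = 4.249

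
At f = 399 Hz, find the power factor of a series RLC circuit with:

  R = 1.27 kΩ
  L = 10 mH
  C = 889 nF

Step 1 — Angular frequency: ω = 2π·f = 2π·399 = 2507 rad/s.
Step 2 — Component impedances:
  R: Z = R = 1270 Ω
  L: Z = jωL = j·2507·0.01 = 0 + j25.07 Ω
  C: Z = 1/(jωC) = -j/(ω·C) = 0 - j448.7 Ω
Step 3 — Series combination: Z_total = R + L + C = 1270 - j423.6 Ω = 1339∠-18.4° Ω.
Step 4 — Power factor: PF = cos(φ) = Re(Z)/|Z| = 1270/1338.8 = 0.9486.
Step 5 — Type: Im(Z) = -423.6 ⇒ leading (phase φ = -18.4°).

PF = 0.9486 (leading, φ = -18.4°)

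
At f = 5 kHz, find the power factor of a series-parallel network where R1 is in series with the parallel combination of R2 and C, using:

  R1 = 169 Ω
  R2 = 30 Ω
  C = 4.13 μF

Step 1 — Angular frequency: ω = 2π·f = 2π·5000 = 3.142e+04 rad/s.
Step 2 — Component impedances:
  R1: Z = R = 169 Ω
  R2: Z = R = 30 Ω
  C: Z = 1/(jωC) = -j/(ω·C) = 0 - j7.707 Ω
Step 3 — Parallel branch: R2 || C = 1/(1/R2 + 1/C) = 1.857 - j7.23 Ω.
Step 4 — Series with R1: Z_total = R1 + (R2 || C) = 170.9 - j7.23 Ω = 171∠-2.4° Ω.
Step 5 — Power factor: PF = cos(φ) = Re(Z)/|Z| = 170.86/171.01 = 0.9991.
Step 6 — Type: Im(Z) = -7.23 ⇒ leading (phase φ = -2.4°).

PF = 0.9991 (leading, φ = -2.4°)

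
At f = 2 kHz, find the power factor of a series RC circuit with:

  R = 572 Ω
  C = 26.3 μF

Step 1 — Angular frequency: ω = 2π·f = 2π·2000 = 1.257e+04 rad/s.
Step 2 — Component impedances:
  R: Z = R = 572 Ω
  C: Z = 1/(jωC) = -j/(ω·C) = 0 - j3.026 Ω
Step 3 — Series combination: Z_total = R + C = 572 - j3.026 Ω = 572∠-0.3° Ω.
Step 4 — Power factor: PF = cos(φ) = Re(Z)/|Z| = 572/572 = 1.
Step 5 — Type: Im(Z) = -3.026 ⇒ leading (phase φ = -0.3°).

PF = 1 (leading, φ = -0.3°)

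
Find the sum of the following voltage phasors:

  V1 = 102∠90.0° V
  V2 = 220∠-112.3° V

Step 1 — Convert each phasor to rectangular form:
  V1 = 102·(cos(90.0°) + j·sin(90.0°)) = 0 + j102 V
  V2 = 220·(cos(-112.3°) + j·sin(-112.3°)) = -83.48 - j203.5 V
Step 2 — Sum components: V_total = -83.48 - j101.5 V.
Step 3 — Convert to polar: |V_total| = 131.5 V, ∠V_total = -129.4°.

V_total = 131.5∠-129.4° V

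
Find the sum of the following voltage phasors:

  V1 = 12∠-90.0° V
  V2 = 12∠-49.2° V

Step 1 — Convert each phasor to rectangular form:
  V1 = 12·(cos(-90.0°) + j·sin(-90.0°)) = 0 - j12 V
  V2 = 12·(cos(-49.2°) + j·sin(-49.2°)) = 7.841 - j9.084 V
Step 2 — Sum components: V_total = 7.841 - j21.08 V.
Step 3 — Convert to polar: |V_total| = 22.49 V, ∠V_total = -69.6°.

V_total = 22.49∠-69.6° V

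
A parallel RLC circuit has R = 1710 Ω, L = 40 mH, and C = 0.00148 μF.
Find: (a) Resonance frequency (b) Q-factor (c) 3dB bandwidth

Step 1 — Resonance: ω₀ = 1/√(LC) = 1/√(0.04·1.48e-09) = 1.3e+05 rad/s.
Step 2 — f₀ = ω₀/(2π) = 2.069e+04 Hz.
Step 3 — Parallel Q: Q = R/(ω₀L) = 1710/(1.3e+05·0.04) = 0.3289.
Step 4 — Bandwidth: Δω = ω₀/Q = 3.951e+05 rad/s; BW = Δω/(2π) = 6.289e+04 Hz.

(a) f₀ = 2.069e+04 Hz  (b) Q = 0.3289  (c) BW = 6.289e+04 Hz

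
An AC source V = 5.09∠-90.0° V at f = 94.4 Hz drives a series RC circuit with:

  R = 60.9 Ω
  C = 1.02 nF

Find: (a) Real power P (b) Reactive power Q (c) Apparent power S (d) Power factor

Step 1 — Angular frequency: ω = 2π·f = 2π·94.4 = 593.1 rad/s.
Step 2 — Component impedances:
  R: Z = R = 60.9 Ω
  C: Z = 1/(jωC) = -j/(ω·C) = 0 - j1.653e+06 Ω
Step 3 — Series combination: Z_total = R + C = 60.9 - j1.653e+06 Ω = 1.653e+06∠-90.0° Ω.
Step 4 — Source phasor: V = 5.09∠-90.0° V = 0 - j5.09 V.
Step 5 — Current: I = V / Z = 3.079e-06 - j1.135e-10 A = 3.079e-06∠-0.0° A.
Step 6 — Complex power: S = V·I* = 5.775e-10 - j1.567e-05 VA.
Step 7 — Real power: P = Re(S) = 5.775e-10 W.
Step 8 — Reactive power: Q = Im(S) = -1.567e-05 VAR.
Step 9 — Apparent power: |S| = 1.567e-05 VA.
Step 10 — Power factor: PF = P/|S| = 3.684e-05 (leading).

(a) P = 5.775e-10 W  (b) Q = -1.567e-05 VAR  (c) S = 1.567e-05 VA  (d) PF = 3.684e-05 (leading)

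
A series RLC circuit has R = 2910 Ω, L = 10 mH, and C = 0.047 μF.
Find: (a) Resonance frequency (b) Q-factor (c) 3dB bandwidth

Step 1 — Resonance: ω₀ = 1/√(LC) = 1/√(0.01·4.7e-08) = 4.613e+04 rad/s.
Step 2 — f₀ = ω₀/(2π) = 7341 Hz.
Step 3 — Series Q: Q = ω₀L/R = 4.613e+04·0.01/2910 = 0.1585.
Step 4 — Bandwidth: Δω = ω₀/Q = 2.91e+05 rad/s; BW = Δω/(2π) = 4.631e+04 Hz.

(a) f₀ = 7341 Hz  (b) Q = 0.1585  (c) BW = 4.631e+04 Hz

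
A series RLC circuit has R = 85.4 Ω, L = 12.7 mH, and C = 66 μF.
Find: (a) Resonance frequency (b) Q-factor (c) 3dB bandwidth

Step 1 — Resonance: ω₀ = 1/√(LC) = 1/√(0.0127·6.6e-05) = 1092 rad/s.
Step 2 — f₀ = ω₀/(2π) = 173.8 Hz.
Step 3 — Series Q: Q = ω₀L/R = 1092·0.0127/85.4 = 0.1624.
Step 4 — Bandwidth: Δω = ω₀/Q = 6724 rad/s; BW = Δω/(2π) = 1070 Hz.

(a) f₀ = 173.8 Hz  (b) Q = 0.1624  (c) BW = 1070 Hz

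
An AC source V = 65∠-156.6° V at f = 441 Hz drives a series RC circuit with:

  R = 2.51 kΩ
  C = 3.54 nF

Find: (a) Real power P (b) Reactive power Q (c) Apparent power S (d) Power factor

Step 1 — Angular frequency: ω = 2π·f = 2π·441 = 2771 rad/s.
Step 2 — Component impedances:
  R: Z = R = 2510 Ω
  C: Z = 1/(jωC) = -j/(ω·C) = 0 - j1.019e+05 Ω
Step 3 — Series combination: Z_total = R + C = 2510 - j1.019e+05 Ω = 1.02e+05∠-88.6° Ω.
Step 4 — Source phasor: V = 65∠-156.6° V = -59.65 - j25.81 V.
Step 5 — Current: I = V / Z = 0.0002387 - j0.000591 A = 0.0006374∠-68.0° A.
Step 6 — Complex power: S = V·I* = 0.00102 - j0.04142 VA.
Step 7 — Real power: P = Re(S) = 0.00102 W.
Step 8 — Reactive power: Q = Im(S) = -0.04142 VAR.
Step 9 — Apparent power: |S| = 0.04143 VA.
Step 10 — Power factor: PF = P/|S| = 0.02461 (leading).

(a) P = 0.00102 W  (b) Q = -0.04142 VAR  (c) S = 0.04143 VA  (d) PF = 0.02461 (leading)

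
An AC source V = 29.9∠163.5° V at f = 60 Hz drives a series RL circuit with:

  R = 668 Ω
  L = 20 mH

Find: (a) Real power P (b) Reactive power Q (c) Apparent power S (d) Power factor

Step 1 — Angular frequency: ω = 2π·f = 2π·60 = 377 rad/s.
Step 2 — Component impedances:
  R: Z = R = 668 Ω
  L: Z = jωL = j·377·0.02 = 0 + j7.54 Ω
Step 3 — Series combination: Z_total = R + L = 668 + j7.54 Ω = 668∠0.6° Ω.
Step 4 — Source phasor: V = 29.9∠163.5° V = -28.67 + j8.492 V.
Step 5 — Current: I = V / Z = -0.04277 + j0.0132 A = 0.04476∠162.9° A.
Step 6 — Complex power: S = V·I* = 1.338 + j0.0151 VA.
Step 7 — Real power: P = Re(S) = 1.338 W.
Step 8 — Reactive power: Q = Im(S) = 0.0151 VAR.
Step 9 — Apparent power: |S| = 1.338 VA.
Step 10 — Power factor: PF = P/|S| = 0.9999 (lagging).

(a) P = 1.338 W  (b) Q = 0.0151 VAR  (c) S = 1.338 VA  (d) PF = 0.9999 (lagging)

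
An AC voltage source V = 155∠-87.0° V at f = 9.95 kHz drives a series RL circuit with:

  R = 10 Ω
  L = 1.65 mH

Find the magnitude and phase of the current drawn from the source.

Step 1 — Angular frequency: ω = 2π·f = 2π·9950 = 6.252e+04 rad/s.
Step 2 — Component impedances:
  R: Z = R = 10 Ω
  L: Z = jωL = j·6.252e+04·0.00165 = 0 + j103.2 Ω
Step 3 — Series combination: Z_total = R + L = 10 + j103.2 Ω = 103.6∠84.5° Ω.
Step 4 — Source phasor: V = 155∠-87.0° V = 8.112 - j154.8 V.
Step 5 — Ohm's law: I = V / Z_total = (8.112 - j154.8) / (10 + j103.2) = -1.479 - j0.222 A.
Step 6 — Convert to polar: |I| = 1.496 A, ∠I = -171.5°.

I = 1.496∠-171.5° A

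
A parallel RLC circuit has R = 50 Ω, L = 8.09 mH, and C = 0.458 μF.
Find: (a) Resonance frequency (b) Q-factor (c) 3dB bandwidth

Step 1 — Resonance: ω₀ = 1/√(LC) = 1/√(0.00809·4.58e-07) = 1.643e+04 rad/s.
Step 2 — f₀ = ω₀/(2π) = 2615 Hz.
Step 3 — Parallel Q: Q = R/(ω₀L) = 50/(1.643e+04·0.00809) = 0.3762.
Step 4 — Bandwidth: Δω = ω₀/Q = 4.367e+04 rad/s; BW = Δω/(2π) = 6950 Hz.

(a) f₀ = 2615 Hz  (b) Q = 0.3762  (c) BW = 6950 Hz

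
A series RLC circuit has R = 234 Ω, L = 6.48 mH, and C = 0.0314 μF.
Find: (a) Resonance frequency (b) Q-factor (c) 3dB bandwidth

Step 1 — Resonance: ω₀ = 1/√(LC) = 1/√(0.00648·3.14e-08) = 7.01e+04 rad/s.
Step 2 — f₀ = ω₀/(2π) = 1.116e+04 Hz.
Step 3 — Series Q: Q = ω₀L/R = 7.01e+04·0.00648/234 = 1.941.
Step 4 — Bandwidth: Δω = ω₀/Q = 3.611e+04 rad/s; BW = Δω/(2π) = 5747 Hz.

(a) f₀ = 1.116e+04 Hz  (b) Q = 1.941  (c) BW = 5747 Hz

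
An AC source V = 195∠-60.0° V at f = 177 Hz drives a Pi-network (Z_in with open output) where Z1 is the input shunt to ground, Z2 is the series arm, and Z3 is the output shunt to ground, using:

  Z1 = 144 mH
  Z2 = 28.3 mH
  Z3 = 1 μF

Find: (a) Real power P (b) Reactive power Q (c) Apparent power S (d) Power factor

Step 1 — Angular frequency: ω = 2π·f = 2π·177 = 1112 rad/s.
Step 2 — Component impedances:
  Z1: Z = jωL = j·1112·0.144 = 0 + j160.1 Ω
  Z2: Z = jωL = j·1112·0.0283 = 0 + j31.47 Ω
  Z3: Z = 1/(jωC) = -j/(ω·C) = 0 - j899.2 Ω
Step 3 — With open output, the series arm Z2 and the output shunt Z3 appear in series to ground: Z2 + Z3 = 0 - j867.7 Ω.
Step 4 — Parallel with input shunt Z1: Z_in = Z1 || (Z2 + Z3) = 0 + j196.4 Ω = 196.4∠90.0° Ω.
Step 5 — Source phasor: V = 195∠-60.0° V = 97.5 - j168.9 V.
Step 6 — Current: I = V / Z = -0.8599 - j0.4965 A = 0.9929∠-150.0° A.
Step 7 — Complex power: S = V·I* = 0 + j193.6 VA.
Step 8 — Real power: P = Re(S) = 0 W.
Step 9 — Reactive power: Q = Im(S) = 193.6 VAR.
Step 10 — Apparent power: |S| = 193.6 VA.
Step 11 — Power factor: PF = P/|S| = 0 (lagging).

(a) P = 0 W  (b) Q = 193.6 VAR  (c) S = 193.6 VA  (d) PF = 0 (lagging)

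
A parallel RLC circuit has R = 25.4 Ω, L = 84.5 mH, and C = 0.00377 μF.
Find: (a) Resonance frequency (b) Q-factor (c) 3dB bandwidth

Step 1 — Resonance: ω₀ = 1/√(LC) = 1/√(0.0845·3.77e-09) = 5.603e+04 rad/s.
Step 2 — f₀ = ω₀/(2π) = 8917 Hz.
Step 3 — Parallel Q: Q = R/(ω₀L) = 25.4/(5.603e+04·0.0845) = 0.005365.
Step 4 — Bandwidth: Δω = ω₀/Q = 1.044e+07 rad/s; BW = Δω/(2π) = 1.662e+06 Hz.

(a) f₀ = 8917 Hz  (b) Q = 0.005365  (c) BW = 1.662e+06 Hz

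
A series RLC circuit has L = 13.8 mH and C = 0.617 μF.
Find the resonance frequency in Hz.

Step 1 — Resonance condition Im(Z)=0 gives ω₀ = 1/√(LC).
Step 2 — ω₀ = 1/√(0.0138·6.17e-07) = 1.084e+04 rad/s.
Step 3 — f₀ = ω₀/(2π) = 1725 Hz.

f₀ = 1725 Hz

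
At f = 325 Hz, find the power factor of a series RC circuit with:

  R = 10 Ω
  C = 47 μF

Step 1 — Angular frequency: ω = 2π·f = 2π·325 = 2042 rad/s.
Step 2 — Component impedances:
  R: Z = R = 10 Ω
  C: Z = 1/(jωC) = -j/(ω·C) = 0 - j10.42 Ω
Step 3 — Series combination: Z_total = R + C = 10 - j10.42 Ω = 14.44∠-46.2° Ω.
Step 4 — Power factor: PF = cos(φ) = Re(Z)/|Z| = 10/14.442 = 0.6924.
Step 5 — Type: Im(Z) = -10.42 ⇒ leading (phase φ = -46.2°).

PF = 0.6924 (leading, φ = -46.2°)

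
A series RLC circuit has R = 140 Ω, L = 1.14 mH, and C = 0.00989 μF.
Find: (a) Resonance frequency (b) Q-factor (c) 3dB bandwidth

Step 1 — Resonance: ω₀ = 1/√(LC) = 1/√(0.00114·9.89e-09) = 2.978e+05 rad/s.
Step 2 — f₀ = ω₀/(2π) = 4.74e+04 Hz.
Step 3 — Series Q: Q = ω₀L/R = 2.978e+05·0.00114/140 = 2.425.
Step 4 — Bandwidth: Δω = ω₀/Q = 1.228e+05 rad/s; BW = Δω/(2π) = 1.955e+04 Hz.

(a) f₀ = 4.74e+04 Hz  (b) Q = 2.425  (c) BW = 1.955e+04 Hz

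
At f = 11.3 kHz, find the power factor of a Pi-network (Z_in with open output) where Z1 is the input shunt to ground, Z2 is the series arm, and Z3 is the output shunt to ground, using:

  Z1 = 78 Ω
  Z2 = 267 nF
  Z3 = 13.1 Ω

Step 1 — Angular frequency: ω = 2π·f = 2π·1.13e+04 = 7.1e+04 rad/s.
Step 2 — Component impedances:
  Z1: Z = R = 78 Ω
  Z2: Z = 1/(jωC) = -j/(ω·C) = 0 - j52.75 Ω
  Z3: Z = R = 13.1 Ω
Step 3 — With open output, the series arm Z2 and the output shunt Z3 appear in series to ground: Z2 + Z3 = 13.1 - j52.75 Ω.
Step 4 — Parallel with input shunt Z1: Z_in = Z1 || (Z2 + Z3) = 27.99 - j28.96 Ω = 40.27∠-46.0° Ω.
Step 5 — Power factor: PF = cos(φ) = Re(Z)/|Z| = 27.986/40.273 = 0.6949.
Step 6 — Type: Im(Z) = -28.96 ⇒ leading (phase φ = -46.0°).

PF = 0.6949 (leading, φ = -46.0°)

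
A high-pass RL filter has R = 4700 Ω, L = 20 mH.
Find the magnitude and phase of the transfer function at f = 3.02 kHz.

Step 1 — Angular frequency: ω = 2π·3020 = 1.898e+04 rad/s.
Step 2 — Transfer function: H(jω) = jωL/(R + jωL).
Step 3 — Numerator jωL = j·379.5; denominator R + jωL = 4700 + j379.5.
Step 4 — H = 0.006478 + j0.08022.
Step 5 — Magnitude: |H| = 0.08048 (-21.9 dB); phase: φ = 85.4°.

|H| = 0.08048 (-21.9 dB), φ = 85.4°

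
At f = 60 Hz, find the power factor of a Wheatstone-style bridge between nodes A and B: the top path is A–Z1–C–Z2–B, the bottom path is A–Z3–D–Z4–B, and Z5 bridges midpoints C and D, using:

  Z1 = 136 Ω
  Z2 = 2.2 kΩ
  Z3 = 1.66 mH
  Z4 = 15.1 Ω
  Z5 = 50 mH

Step 1 — Angular frequency: ω = 2π·f = 2π·60 = 377 rad/s.
Step 2 — Component impedances:
  Z1: Z = R = 136 Ω
  Z2: Z = R = 2200 Ω
  Z3: Z = jωL = j·377·0.00166 = 0 + j0.6258 Ω
  Z4: Z = R = 15.1 Ω
  Z5: Z = jωL = j·377·0.05 = 0 + j18.85 Ω
Step 3 — Bridge requires nodal analysis (the Z5 bridge couples midpoints C and D, so the two paths cannot be reduced to a simple series/parallel combination). Setting node B to ground and injecting 1 A at node A, the 3-node admittance system at A, C, D solves to V_A = Z_AB = 15 + j0.6261 Ω = 15.01∠2.4° Ω.
Step 4 — Power factor: PF = cos(φ) = Re(Z)/|Z| = 15.001/15.014 = 0.9991.
Step 5 — Type: Im(Z) = 0.6261 ⇒ lagging (phase φ = 2.4°).

PF = 0.9991 (lagging, φ = 2.4°)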